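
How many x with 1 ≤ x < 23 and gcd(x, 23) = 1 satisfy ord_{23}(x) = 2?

1

φ(23) = 23 − 1 = 22 = 2 · 11.
(Z/23Z)^× is cyclic (|G| = 22); a cyclic group of order m has exactly φ(d) elements of each order d | m, and none otherwise.
2 | 22, and φ(2) = 2 − 1 = 1.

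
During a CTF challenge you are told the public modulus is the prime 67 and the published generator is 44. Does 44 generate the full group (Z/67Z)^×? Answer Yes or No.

Yes

φ(67) = 67 − 1 = 66 = 2 · 3 · 11.
Test 44^(66/q) mod 67 for each prime factor q of 66:
44^33 ≡ 66 (mod 67)  [q = 2: ≢ 1 ✓]
44^22 ≡ 37 (mod 67)  [q = 3: ≢ 1 ✓]
44^6 ≡ 59 (mod 67)  [q = 11: ≢ 1 ✓]
All checks pass, so 44 has order 66 and is a primitive root modulo 67.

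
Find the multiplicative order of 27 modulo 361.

Since 27 ∈ (Z/361Z)^×, its order divides φ(361) = φ(19^2) = 19·(19−1) = 342 = 2 · 3^2 · 19.
Divisors of 342: 1, 2, 3, 6, 9, 18, 19, 38, 57, 114, 171, 342.
Evaluate successive powers at the divisors of 342:
27^1 ≡ 27
27^2 ≡ 7
27^3 ≡ 189
27^6 ≡ 343
27^9 ≡ 208
27^18 ≡ 305
27^19 ≡ 293
27^38 ≡ 292
27^57 ≡ 360
27^114 ≡ 1
So ord_361(27) = 114.

114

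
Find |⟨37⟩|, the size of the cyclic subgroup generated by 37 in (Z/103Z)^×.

By Lagrange's theorem, ord_103(37) divides φ(103) = 103 − 1 = 102 = 2 · 3 · 17.
Divisors of 102: 1, 2, 3, 6, 17, 34, 51, 102.
Evaluate successive powers at the divisors of 102:
37^1 ≡ 37 (mod 103)
37^2 ≡ 30 (mod 103)
37^3 ≡ 80 (mod 103)
37^6 ≡ 14 (mod 103)
37^17 ≡ 102 (mod 103)
37^34 ≡ 1 (mod 103) ✓
Therefore the multiplicative order of 37 modulo 103 is 34.

34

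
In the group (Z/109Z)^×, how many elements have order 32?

0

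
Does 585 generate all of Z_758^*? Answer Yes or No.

Yes

φ(758) = φ(2)·φ(379) = 1·378 = 378 = 2 · 3^3 · 7.
Test 585^(378/q) mod 758 for each prime factor q of 378:
585^189 ≡ 757 (mod 758)  [q = 2: ≢ 1 ✓]
585^126 ≡ 51 (mod 758)  [q = 3: ≢ 1 ✓]
585^54 ≡ 517 (mod 758)  [q = 7: ≢ 1 ✓]
None equal 1, so ord_758(585) = 378: 585 is a primitive root.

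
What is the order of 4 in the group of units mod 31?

5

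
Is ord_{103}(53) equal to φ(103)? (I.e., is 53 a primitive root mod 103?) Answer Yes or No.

Yes

φ(103) = 103 − 1 = 102 = 2 · 3 · 17.
An element g generates (Z/103Z)^× iff g^(102/q) ≢ 1 (mod 103) for each prime q ∈ {2, 3, 17}.
53^51 ≡ 102 (mod 103)  [q = 2: ≢ 1 ✓]
53^34 ≡ 56 (mod 103)  [q = 3: ≢ 1 ✓]
53^6 ≡ 13 (mod 103)  [q = 17: ≢ 1 ✓]
All checks pass, so 53 has order 102 and is a primitive root modulo 103.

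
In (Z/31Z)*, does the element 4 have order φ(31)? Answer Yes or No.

No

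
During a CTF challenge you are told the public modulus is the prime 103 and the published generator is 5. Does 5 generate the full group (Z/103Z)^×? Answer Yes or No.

φ(103) = 103 − 1 = 102 = 2 · 3 · 17.
It suffices to check that the order of 5 is not a proper divisor of 102: compute 5^(102/q) for q ∈ {2, 3, 17}.
5^51 ≡ 102 (mod 103)  [q = 2: ≢ 1 ✓]
5^34 ≡ 56 (mod 103)  [q = 3: ≢ 1 ✓]
5^6 ≡ 72 (mod 103)  [q = 17: ≢ 1 ✓]
All checks pass, so 5 has order 102 and is a primitive root modulo 103.

Yes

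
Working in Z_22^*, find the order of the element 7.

10

By Lagrange's theorem, ord_22(7) divides φ(22) = φ(2)·φ(11) = 1·10 = 10 = 2 · 5.
Divisors of 10: 1, 2, 5, 10.
Compute 7^d (mod 22) for the divisors d until we hit 1:
7^1 ≡ 7
7^2 ≡ 5
7^5 ≡ 21
7^10 ≡ 1
Hence ord(7) = 10.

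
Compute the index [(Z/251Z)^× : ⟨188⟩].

The order of 188 must divide φ(251) = 251 − 1 = 250 = 2 · 5^3.
Divisors of 250: 1, 2, 5, 10, 25, 50, 125, 250.
Test each divisor d:
188^1 ≡ 188 (mod 251)
188^2 ≡ 204 (mod 251)
188^5 ≡ 138 (mod 251)
188^10 ≡ 219 (mod 251)
188^25 ≡ 250 (mod 251)
188^50 ≡ 1 (mod 251) ✓
The order of 188 is 50, so the subgroup it generates has 50 elements.
[(Z/251Z)^× : ⟨188⟩] = 250/50 = 5.

5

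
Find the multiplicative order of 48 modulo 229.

57

Since 48 ∈ (Z/229Z)^×, its order divides φ(229) = 229 − 1 = 228 = 2^2 · 3 · 19.
Divisors of 228: 1, 2, 3, 4, 6, 12, 19, 38, 57, 76, 114, 228.
Test each divisor d:
48^1 ≡ 48 (mod 229)
48^2 ≡ 14 (mod 229)
48^3 ≡ 214 (mod 229)
48^4 ≡ 196 (mod 229)
48^6 ≡ 225 (mod 229)
48^12 ≡ 16 (mod 229)
48^19 ≡ 134 (mod 229)
48^38 ≡ 94 (mod 229)
48^57 ≡ 1 (mod 229) ✓
The smallest such exponent is 57, so the order of 48 is 57.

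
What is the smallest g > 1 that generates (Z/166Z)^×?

φ(166) = φ(2)·φ(83) = 1·82 = 82 = 2 · 41.
Test candidates g = 2, 3, … against the prime factors q ∈ {2, 41} of φ(166): g is a generator iff g^(82/q) ≢ 1 for every such q.
g = 2: gcd(2, 166) = 2 > 1, not a unit — skip.
g = 3: 3^41 ≡ 1 — hits 1, so not a primitive root.
g = 4: gcd(4, 166) = 2 > 1, not a unit — skip.
g = 5: 5^41 ≡ 165; 5^2 ≡ 25 — none is 1, so 5 is a primitive root.
Hence the least primitive root of 166 is 5.

5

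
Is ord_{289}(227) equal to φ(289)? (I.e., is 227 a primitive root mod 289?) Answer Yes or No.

φ(289) = φ(17^2) = 17·(17−1) = 272 = 2^4 · 17.
An element g generates (Z/289Z)^× iff g^(272/q) ≢ 1 (mod 289) for each prime q ∈ {2, 17}.
227^136 ≡ 288 (mod 289)  [q = 2: ≢ 1 ✓]
227^16 ≡ 18 (mod 289)  [q = 17: ≢ 1 ✓]
None equal 1, so ord_289(227) = 272: 227 is a primitive root.

Yes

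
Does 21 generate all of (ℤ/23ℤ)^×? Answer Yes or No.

Yes

φ(23) = 23 − 1 = 22 = 2 · 11.
It suffices to check that the order of 21 is not a proper divisor of 22: compute 21^(22/q) for q ∈ {2, 11}.
21^11 ≡ 22 (mod 23)  [q = 2: ≢ 1 ✓]
21^2 ≡ 4 (mod 23)  [q = 11: ≢ 1 ✓]
All checks pass, so 21 has order 22 and is a primitive root modulo 23.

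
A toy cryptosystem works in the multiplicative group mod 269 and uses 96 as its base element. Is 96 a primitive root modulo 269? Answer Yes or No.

φ(269) = 269 − 1 = 268 = 2^2 · 67.
An element g generates (Z/269Z)^× iff g^(268/q) ≢ 1 (mod 269) for each prime q ∈ {2, 67}.
96^134 ≡ 1 (mod 269)  [q = 2: ≡ 1 ✗]
96^4 ≡ 58 (mod 269)  [q = 67: ≢ 1 ✓]
Since 96^134 ≡ 1, the order of 96 divides 134 < 268, so 96 is not a primitive root.

No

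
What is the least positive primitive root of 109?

6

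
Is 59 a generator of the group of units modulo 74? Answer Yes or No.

Yes

φ(74) = φ(2)·φ(37) = 1·36 = 36 = 2^2 · 3^2.
59 is a primitive root mod 74 iff 59^(φ(74)/q) ≢ 1 for every prime q | φ(74), i.e. q ∈ {2, 3}.
59^18 ≡ 73 (mod 74)  [q = 2: ≢ 1 ✓]
59^12 ≡ 63 (mod 74)  [q = 3: ≢ 1 ✓]
Every test exponent gives a nontrivial residue, hence 59 generates the full group.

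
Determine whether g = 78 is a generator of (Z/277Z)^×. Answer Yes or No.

φ(277) = 277 − 1 = 276 = 2^2 · 3 · 23.
It suffices to check that the order of 78 is not a proper divisor of 276: compute 78^(276/q) for q ∈ {2, 3, 23}.
78^138 ≡ 276 (mod 277)  [q = 2: ≢ 1 ✓]
78^92 ≡ 160 (mod 277)  [q = 3: ≢ 1 ✓]
78^12 ≡ 30 (mod 277)  [q = 23: ≢ 1 ✓]
None equal 1, so ord_277(78) = 276: 78 is a primitive root.

Yes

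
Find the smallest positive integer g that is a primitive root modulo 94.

5

φ(94) = φ(2)·φ(47) = 1·46 = 46 = 2 · 23.
Test candidates g = 2, 3, … against the prime factors q ∈ {2, 23} of φ(94): g is a generator iff g^(46/q) ≢ 1 for every such q.
g = 2: gcd(2, 94) = 2 > 1, not a unit — skip.
g = 3: 3^23 ≡ 1 — hits 1, so not a primitive root.
g = 4: gcd(4, 94) = 2 > 1, not a unit — skip.
g = 5: 5^23 ≡ 93; 5^2 ≡ 25 — none is 1, so 5 is a primitive root.
The smallest primitive root modulo 94 is 5.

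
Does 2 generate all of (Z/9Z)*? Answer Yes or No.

φ(9) = φ(3^2) = 3·(3−1) = 6 = 2 · 3.
It suffices to check that the order of 2 is not a proper divisor of 6: compute 2^(6/q) for q ∈ {2, 3}.
2^3 ≡ 8 (mod 9)  [q = 2: ≢ 1 ✓]
2^2 ≡ 4 (mod 9)  [q = 3: ≢ 1 ✓]
All checks pass, so 2 has order 6 and is a primitive root modulo 9.

Yes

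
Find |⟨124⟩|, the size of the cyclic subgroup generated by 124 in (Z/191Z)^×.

Since 124 ∈ (Z/191Z)^×, its order divides φ(191) = 191 − 1 = 190 = 2 · 5 · 19.
Divisors of 190: 1, 2, 5, 10, 19, 38, 95, 190.
Compute 124^d (mod 191) for the divisors d until we hit 1:
124^1 ≡ 124 (mod 191)
124^2 ≡ 96 (mod 191)
124^5 ≡ 31 (mod 191)
124^10 ≡ 6 (mod 191)
124^19 ≡ 142 (mod 191)
124^38 ≡ 109 (mod 191)
124^95 ≡ 190 (mod 191)
124^190 ≡ 1 (mod 191) ✓
Hence ord(124) = 190.

190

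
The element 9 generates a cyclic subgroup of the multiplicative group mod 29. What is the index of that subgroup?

2

The order of 9 must divide φ(29) = 29 − 1 = 28 = 2^2 · 7.
Divisors of 28: 1, 2, 4, 7, 14, 28.
Check 9^d mod 29 for each divisor in increasing order:
9^1 ≡ 9 (mod 29)
9^2 ≡ 23 (mod 29)
9^4 ≡ 7 (mod 29)
9^7 ≡ 28 (mod 29)
9^14 ≡ 1 (mod 29) ✓
So ord_29(9) = 14, hence |⟨9⟩| = 14.
Index = |(Z/29Z)^×| / |⟨9⟩| = 28 / 14 = 2.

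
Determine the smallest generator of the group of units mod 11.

φ(11) = 11 − 1 = 10 = 2 · 5.
Test candidates g = 2, 3, … against the prime factors q ∈ {2, 5} of φ(11): g is a generator iff g^(10/q) ≢ 1 for every such q.
g = 2: 2^5 ≡ 10; 2^2 ≡ 4 — none is 1, so 2 is a primitive root.
Hence the least primitive root of 11 is 2.

2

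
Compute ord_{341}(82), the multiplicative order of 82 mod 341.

Since 82 ∈ (Z/341Z)^×, its order divides φ(341) = φ(11·31) = (11−1)·(31−1) = 10·30 = 300 = 2^2 · 3 · 5^2.
Divisors of 300: 1, 2, 3, 4, 5, 6, 10, 12, 15, 20, 25, 30, 50, 60, 75, 100, 150, 300.
Compute 82^d (mod 341) for the divisors d until we hit 1:
82^1 ≡ 82 (mod 341)
82^2 ≡ 245 (mod 341)
82^3 ≡ 312 (mod 341)
82^4 ≡ 9 (mod 341)
82^5 ≡ 56 (mod 341)
82^6 ≡ 159 (mod 341)
82^10 ≡ 67 (mod 341)
82^12 ≡ 47 (mod 341)
82^15 ≡ 1 (mod 341) ✓
Hence ord(82) = 15.

15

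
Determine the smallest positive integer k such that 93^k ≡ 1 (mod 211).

105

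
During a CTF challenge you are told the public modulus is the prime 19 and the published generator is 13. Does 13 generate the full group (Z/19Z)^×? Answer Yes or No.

Yes

φ(19) = 19 − 1 = 18 = 2 · 3^2.
It suffices to check that the order of 13 is not a proper divisor of 18: compute 13^(18/q) for q ∈ {2, 3}.
13^9 ≡ 18 (mod 19)  [q = 2: ≢ 1 ✓]
13^6 ≡ 11 (mod 19)  [q = 3: ≢ 1 ✓]
Every test exponent gives a nontrivial residue, hence 13 generates the full group.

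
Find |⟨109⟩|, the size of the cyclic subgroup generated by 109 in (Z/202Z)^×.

By Lagrange's theorem, ord_202(109) divides φ(202) = φ(2)·φ(101) = 1·100 = 100 = 2^2 · 5^2.
Divisors of 100: 1, 2, 4, 5, 10, 20, 25, 50, 100.
Compute 109^d (mod 202) for the divisors d until we hit 1:
109^1 ≡ 109 (mod 202)
109^2 ≡ 165 (mod 202)
109^4 ≡ 157 (mod 202)
109^5 ≡ 145 (mod 202)
109^10 ≡ 17 (mod 202)
109^20 ≡ 87 (mod 202)
109^25 ≡ 91 (mod 202)
109^50 ≡ 201 (mod 202)
109^100 ≡ 1 (mod 202) ✓
The smallest such exponent is 100, so the order of 109 is 100.

100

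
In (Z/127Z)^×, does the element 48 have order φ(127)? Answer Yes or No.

Yes

φ(127) = 127 − 1 = 126 = 2 · 3^2 · 7.
An element g generates (Z/127Z)^× iff g^(126/q) ≢ 1 (mod 127) for each prime q ∈ {2, 3, 7}.
48^63 ≡ 126 (mod 127)  [q = 2: ≢ 1 ✓]
48^42 ≡ 107 (mod 127)  [q = 3: ≢ 1 ✓]
48^18 ≡ 16 (mod 127)  [q = 7: ≢ 1 ✓]
All checks pass, so 48 has order 126 and is a primitive root modulo 127.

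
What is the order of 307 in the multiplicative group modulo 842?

35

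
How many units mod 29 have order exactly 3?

φ(29) = 29 − 1 = 28 = 2^2 · 7.
In a cyclic group of order 28, there are φ(d) elements of order d for each divisor d of 28, and zero for non-divisors.
3 does not divide 28, so no element of (Z/29Z)^× has order 3.

0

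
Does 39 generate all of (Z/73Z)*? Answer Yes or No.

Yes

φ(73) = 73 − 1 = 72 = 2^3 · 3^2.
An element g generates (Z/73Z)^× iff g^(72/q) ≢ 1 (mod 73) for each prime q ∈ {2, 3}.
39^36 ≡ 72 (mod 73)  [q = 2: ≢ 1 ✓]
39^24 ≡ 64 (mod 73)  [q = 3: ≢ 1 ✓]
Every test exponent gives a nontrivial residue, hence 39 generates the full group.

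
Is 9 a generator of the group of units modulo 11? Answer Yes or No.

No

φ(11) = 11 − 1 = 10 = 2 · 5.
9 is a primitive root mod 11 iff 9^(φ(11)/q) ≢ 1 for every prime q | φ(11), i.e. q ∈ {2, 5}.
9^5 ≡ 1 (mod 11)  [q = 2: ≡ 1 ✗]
9^2 ≡ 4 (mod 11)  [q = 5: ≢ 1 ✓]
Since 9^5 ≡ 1, the order of 9 divides 5 < 10, so 9 is not a primitive root.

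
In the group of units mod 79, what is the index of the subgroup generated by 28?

The order of 28 must divide φ(79) = 79 − 1 = 78 = 2 · 3 · 13.
Divisors of 78: 1, 2, 3, 6, 13, 26, 39, 78.
Test each divisor d:
28^1 ≡ 28
28^2 ≡ 73
28^3 ≡ 69
28^6 ≡ 21
28^13 ≡ 24
28^26 ≡ 23
28^39 ≡ 78
28^78 ≡ 1
So ord_79(28) = 78, hence |⟨28⟩| = 78.
The index is φ(79) / ord(28) = 78 / 78 = 1.

1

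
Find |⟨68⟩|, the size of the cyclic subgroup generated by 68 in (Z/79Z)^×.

Since 68 ∈ (Z/79Z)^×, its order divides φ(79) = 79 − 1 = 78 = 2 · 3 · 13.
Divisors of 78: 1, 2, 3, 6, 13, 26, 39, 78.
Compute 68^d (mod 79) for the divisors d until we hit 1:
68^1 ≡ 68 (mod 79)
68^2 ≡ 42 (mod 79)
68^3 ≡ 12 (mod 79)
68^6 ≡ 65 (mod 79)
68^13 ≡ 56 (mod 79)
68^26 ≡ 55 (mod 79)
68^39 ≡ 78 (mod 79)
68^78 ≡ 1 (mod 79) ✓
The smallest such exponent is 78, so the order of 68 is 78.

78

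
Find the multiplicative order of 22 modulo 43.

ord(22) | φ(43) = 43 − 1 = 42 = 2 · 3 · 7.
Divisors of 42: 1, 2, 3, 6, 7, 14, 21, 42.
Evaluate successive powers at the divisors of 42:
22^1 ≡ 22 (mod 43)
22^2 ≡ 11 (mod 43)
22^3 ≡ 27 (mod 43)
22^6 ≡ 41 (mod 43)
22^7 ≡ 42 (mod 43)
22^14 ≡ 1 (mod 43) ✓
So ord_43(22) = 14.

14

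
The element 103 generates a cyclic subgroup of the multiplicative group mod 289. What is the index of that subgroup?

By Lagrange's theorem, ord_289(103) divides φ(289) = φ(17^2) = 17·(17−1) = 272 = 2^4 · 17.
Divisors of 272: 1, 2, 4, 8, 16, 17, 34, 68, 136, 272.
Test each divisor d:
103^1 ≡ 103
103^2 ≡ 205
103^4 ≡ 120
103^8 ≡ 239
103^16 ≡ 188
103^17 ≡ 1
So ord_289(103) = 17, hence |⟨103⟩| = 17.
The index is φ(289) / ord(103) = 272 / 17 = 16.

16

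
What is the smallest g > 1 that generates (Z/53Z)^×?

φ(53) = 53 − 1 = 52 = 2^2 · 13.
g is a primitive root iff g^(52/q) ≢ 1 (mod 53) for each prime q ∈ {2, 13}.
g = 2: 2^26 ≡ 52; 2^4 ≡ 16 — none is 1, so 2 is a primitive root.
The smallest primitive root modulo 53 is 2.

2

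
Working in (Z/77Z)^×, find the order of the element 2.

30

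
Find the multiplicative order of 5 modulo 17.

By Lagrange's theorem, ord_17(5) divides φ(17) = 17 − 1 = 16 = 2^4.
Divisors of 16: 1, 2, 4, 8, 16.
Compute 5^d (mod 17) for the divisors d until we hit 1:
5^1 ≡ 5
5^2 ≡ 8
5^4 ≡ 13
5^8 ≡ 16
5^16 ≡ 1
The smallest such exponent is 16, so the order of 5 is 16.

16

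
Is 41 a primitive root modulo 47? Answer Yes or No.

Yes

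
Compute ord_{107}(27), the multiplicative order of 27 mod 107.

By Lagrange's theorem, ord_107(27) divides φ(107) = 107 − 1 = 106 = 2 · 53.
Divisors of 106: 1, 2, 53, 106.
Compute 27^d (mod 107) for the divisors d until we hit 1:
27^1 ≡ 27 (mod 107)
27^2 ≡ 87 (mod 107)
27^53 ≡ 1 (mod 107) ✓
So ord_107(27) = 53.

53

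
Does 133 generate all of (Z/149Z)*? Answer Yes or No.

φ(149) = 149 − 1 = 148 = 2^2 · 37.
An element g generates (Z/149Z)^× iff g^(148/q) ≢ 1 (mod 149) for each prime q ∈ {2, 37}.
133^74 ≡ 1 (mod 149)  [q = 2: ≡ 1 ✗]
133^4 ≡ 125 (mod 149)  [q = 37: ≢ 1 ✓]
Since 133^74 ≡ 1, the order of 133 divides 74 < 148, so 133 is not a primitive root.

No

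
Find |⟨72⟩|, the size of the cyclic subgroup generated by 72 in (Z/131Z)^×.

By Lagrange's theorem, ord_131(72) divides φ(131) = 131 − 1 = 130 = 2 · 5 · 13.
Divisors of 130: 1, 2, 5, 10, 13, 26, 65, 130.
Compute 72^d (mod 131) for the divisors d until we hit 1:
72^1 ≡ 72 (mod 131)
72^2 ≡ 75 (mod 131)
72^5 ≡ 79 (mod 131)
72^10 ≡ 84 (mod 131)
72^13 ≡ 78 (mod 131)
72^26 ≡ 58 (mod 131)
72^65 ≡ 130 (mod 131)
72^130 ≡ 1 (mod 131) ✓
The smallest such exponent is 130, so the order of 72 is 130.

130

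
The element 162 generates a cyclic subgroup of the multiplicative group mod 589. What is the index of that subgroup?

By Lagrange's theorem, ord_589(162) divides φ(589) = φ(19·31) = (19−1)·(31−1) = 18·30 = 540 = 2^2 · 3^3 · 5.
Divisors of 540: 1, 2, 3, 4, 5, 6, 9, 10, 12, 15, 18, 20, 27, 30, 36, 45, 54, 60, 90, 108, 135, 180, 270, 540.
Evaluate successive powers at the divisors of 540:
162^1 ≡ 162 (mod 589)
162^2 ≡ 328 (mod 589)
162^3 ≡ 126 (mod 589)
162^4 ≡ 386 (mod 589)
162^5 ≡ 98 (mod 589)
162^6 ≡ 562 (mod 589)
162^9 ≡ 132 (mod 589)
162^10 ≡ 180 (mod 589)
162^12 ≡ 140 (mod 589)
162^15 ≡ 559 (mod 589)
162^18 ≡ 343 (mod 589)
162^20 ≡ 5 (mod 589)
162^27 ≡ 512 (mod 589)
162^30 ≡ 311 (mod 589)
162^36 ≡ 438 (mod 589)
162^45 ≡ 94 (mod 589)
162^54 ≡ 39 (mod 589)
162^60 ≡ 125 (mod 589)
162^90 ≡ 1 (mod 589) ✓
So ord_589(162) = 90, hence |⟨162⟩| = 90.
Index = |(Z/589Z)^×| / |⟨162⟩| = 540 / 90 = 6.

6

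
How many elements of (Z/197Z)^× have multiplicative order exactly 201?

φ(197) = 197 − 1 = 196 = 2^2 · 7^2.
Since (Z/197Z)^× is cyclic of order 196, the number of elements of order d is φ(d) when d | 196 and 0 otherwise.
Here 196 is not a multiple of 201, so there are no elements of order 201.

0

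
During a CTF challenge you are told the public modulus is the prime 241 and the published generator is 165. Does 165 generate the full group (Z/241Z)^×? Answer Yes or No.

φ(241) = 241 − 1 = 240 = 2^4 · 3 · 5.
An element g generates (Z/241Z)^× iff g^(240/q) ≢ 1 (mod 241) for each prime q ∈ {2, 3, 5}.
165^120 ≡ 240 (mod 241)  [q = 2: ≢ 1 ✓]
165^80 ≡ 1 (mod 241)  [q = 3: ≡ 1 ✗]
165^48 ≡ 1 (mod 241)  [q = 5: ≡ 1 ✗]
The check at q = 3 fails, so 165 generates a proper subgroup.

No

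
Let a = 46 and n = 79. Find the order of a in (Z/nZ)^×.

Since 46 ∈ (Z/79Z)^×, its order divides φ(79) = 79 − 1 = 78 = 2 · 3 · 13.
Divisors of 78: 1, 2, 3, 6, 13, 26, 39, 78.
Test each divisor d:
46^1 ≡ 46 (mod 79)
46^2 ≡ 62 (mod 79)
46^3 ≡ 8 (mod 79)
46^6 ≡ 64 (mod 79)
46^13 ≡ 1 (mod 79) ✓
So ord_79(46) = 13.

13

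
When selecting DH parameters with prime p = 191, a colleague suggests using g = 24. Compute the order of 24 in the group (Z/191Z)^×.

95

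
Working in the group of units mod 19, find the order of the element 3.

18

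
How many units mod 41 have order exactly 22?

0

φ(41) = 41 − 1 = 40 = 2^3 · 5.
Since (Z/41Z)^× is cyclic of order 40, the number of elements of order d is φ(d) when d | 40 and 0 otherwise.
Since 22 ∤ 40, the count is 0.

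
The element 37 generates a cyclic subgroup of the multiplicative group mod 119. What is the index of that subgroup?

2

ord(37) | φ(119) = φ(7·17) = (7−1)·(17−1) = 6·16 = 96 = 2^5 · 3.
Divisors of 96: 1, 2, 3, 4, 6, 8, 12, 16, 24, 32, 48, 96.
Evaluate successive powers at the divisors of 96:
37^1 ≡ 37 (mod 119)
37^2 ≡ 60 (mod 119)
37^3 ≡ 78 (mod 119)
37^4 ≡ 30 (mod 119)
37^6 ≡ 15 (mod 119)
37^8 ≡ 67 (mod 119)
37^12 ≡ 106 (mod 119)
37^16 ≡ 86 (mod 119)
37^24 ≡ 50 (mod 119)
37^32 ≡ 18 (mod 119)
37^48 ≡ 1 (mod 119) ✓
The order of 37 is 48, so the subgroup it generates has 48 elements.
The index is φ(119) / ord(37) = 96 / 48 = 2.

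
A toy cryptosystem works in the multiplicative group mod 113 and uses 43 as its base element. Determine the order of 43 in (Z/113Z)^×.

112

By Lagrange's theorem, ord_113(43) divides φ(113) = 113 − 1 = 112 = 2^4 · 7.
Divisors of 112: 1, 2, 4, 7, 8, 14, 16, 28, 56, 112.
Evaluate successive powers at the divisors of 112:
43^1 ≡ 43 (mod 113)
43^2 ≡ 41 (mod 113)
43^4 ≡ 99 (mod 113)
43^7 ≡ 65 (mod 113)
43^8 ≡ 83 (mod 113)
43^14 ≡ 44 (mod 113)
43^16 ≡ 109 (mod 113)
43^28 ≡ 15 (mod 113)
43^56 ≡ 112 (mod 113)
43^112 ≡ 1 (mod 113) ✓
So ord_113(43) = 112.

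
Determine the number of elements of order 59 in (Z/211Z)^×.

0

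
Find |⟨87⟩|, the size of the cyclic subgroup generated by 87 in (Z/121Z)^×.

22

ord(87) | φ(121) = φ(11^2) = 11·(11−1) = 110 = 2 · 5 · 11.
Divisors of 110: 1, 2, 5, 10, 11, 22, 55, 110.
Test each divisor d:
87^1 ≡ 87
87^2 ≡ 67
87^5 ≡ 76
87^10 ≡ 89
87^11 ≡ 120
87^22 ≡ 1
So ord_121(87) = 22.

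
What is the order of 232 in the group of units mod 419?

418

ord(232) | φ(419) = 419 − 1 = 418 = 2 · 11 · 19.
Divisors of 418: 1, 2, 11, 19, 22, 38, 209, 418.
Check 232^d mod 419 for each divisor in increasing order:
232^1 ≡ 232 (mod 419)
232^2 ≡ 192 (mod 419)
232^11 ≡ 359 (mod 419)
232^19 ≡ 350 (mod 419)
232^22 ≡ 248 (mod 419)
232^38 ≡ 152 (mod 419)
232^209 ≡ 418 (mod 419)
232^418 ≡ 1 (mod 419) ✓
Therefore the multiplicative order of 232 modulo 419 is 418.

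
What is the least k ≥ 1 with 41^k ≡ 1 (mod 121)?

110

By Lagrange's theorem, ord_121(41) divides φ(121) = φ(11^2) = 11·(11−1) = 110 = 2 · 5 · 11.
Divisors of 110: 1, 2, 5, 10, 11, 22, 55, 110.
Test each divisor d:
41^1 ≡ 41 (mod 121)
41^2 ≡ 108 (mod 121)
41^5 ≡ 32 (mod 121)
41^10 ≡ 56 (mod 121)
41^11 ≡ 118 (mod 121)
41^22 ≡ 9 (mod 121)
41^55 ≡ 120 (mod 121)
41^110 ≡ 1 (mod 121) ✓
Therefore the multiplicative order of 41 modulo 121 is 110.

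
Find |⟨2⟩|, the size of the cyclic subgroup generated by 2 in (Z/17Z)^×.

The order of 2 must divide φ(17) = 17 − 1 = 16 = 2^4.
Divisors of 16: 1, 2, 4, 8, 16.
Check 2^d mod 17 for each divisor in increasing order:
2^1 ≡ 2 (mod 17)
2^2 ≡ 4 (mod 17)
2^4 ≡ 16 (mod 17)
2^8 ≡ 1 (mod 17) ✓
Therefore the multiplicative order of 2 modulo 17 is 8.

8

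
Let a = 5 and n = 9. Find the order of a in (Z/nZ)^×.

ord(5) | φ(9) = φ(3^2) = 3·(3−1) = 6 = 2 · 3.
Divisors of 6: 1, 2, 3, 6.
Evaluate successive powers at the divisors of 6:
5^1 ≡ 5
5^2 ≡ 7
5^3 ≡ 8
5^6 ≡ 1
The smallest such exponent is 6, so the order of 5 is 6.

6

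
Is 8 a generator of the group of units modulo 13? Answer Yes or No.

φ(13) = 13 − 1 = 12 = 2^2 · 3.
An element g generates (Z/13Z)^× iff g^(12/q) ≢ 1 (mod 13) for each prime q ∈ {2, 3}.
8^6 ≡ 12 (mod 13)  [q = 2: ≢ 1 ✓]
8^4 ≡ 1 (mod 13)  [q = 3: ≡ 1 ✗]
8^4 ≡ 1 shows ord(8) | 4, strictly less than φ(13); not a primitive root.

No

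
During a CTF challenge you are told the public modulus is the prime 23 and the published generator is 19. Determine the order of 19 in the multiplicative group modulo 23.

22

Since 19 ∈ (Z/23Z)^×, its order divides φ(23) = 23 − 1 = 22 = 2 · 11.
Divisors of 22: 1, 2, 11, 22.
Evaluate successive powers at the divisors of 22:
19^1 ≡ 19 (mod 23)
19^2 ≡ 16 (mod 23)
19^11 ≡ 22 (mod 23)
19^22 ≡ 1 (mod 23) ✓
Hence ord(19) = 22.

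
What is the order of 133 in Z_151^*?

150

The order of 133 must divide φ(151) = 151 − 1 = 150 = 2 · 3 · 5^2.
Divisors of 150: 1, 2, 3, 5, 6, 10, 15, 25, 30, 50, 75, 150.
Test each divisor d:
133^1 ≡ 133
133^2 ≡ 22
133^3 ≡ 57
133^5 ≡ 46
133^6 ≡ 78
133^10 ≡ 2
133^15 ≡ 92
133^25 ≡ 33
133^30 ≡ 8
133^50 ≡ 32
133^75 ≡ 150
133^150 ≡ 1
So ord_151(133) = 150.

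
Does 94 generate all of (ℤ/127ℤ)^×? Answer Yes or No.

No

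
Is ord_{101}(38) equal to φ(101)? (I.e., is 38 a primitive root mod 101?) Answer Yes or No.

Yes

φ(101) = 101 − 1 = 100 = 2^2 · 5^2.
It suffices to check that the order of 38 is not a proper divisor of 100: compute 38^(100/q) for q ∈ {2, 5}.
38^50 ≡ 100 (mod 101)  [q = 2: ≢ 1 ✓]
38^20 ≡ 36 (mod 101)  [q = 5: ≢ 1 ✓]
All checks pass, so 38 has order 100 and is a primitive root modulo 101.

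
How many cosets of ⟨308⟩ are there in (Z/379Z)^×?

By Lagrange's theorem, ord_379(308) divides φ(379) = 379 − 1 = 378 = 2 · 3^3 · 7.
Divisors of 378: 1, 2, 3, 6, 7, 9, 14, 18, 21, 27, 42, 54, 63, 126, 189, 378.
Test each divisor d:
308^1 ≡ 308
308^2 ≡ 114
308^3 ≡ 244
308^6 ≡ 33
308^7 ≡ 310
308^9 ≡ 93
308^14 ≡ 213
308^18 ≡ 311
308^21 ≡ 84
308^27 ≡ 119
308^42 ≡ 234
308^54 ≡ 138
308^63 ≡ 327
308^126 ≡ 51
308^189 ≡ 1
The order of 308 is 189, so the subgroup it generates has 189 elements.
Index = |(Z/379Z)^×| / |⟨308⟩| = 378 / 189 = 2.

2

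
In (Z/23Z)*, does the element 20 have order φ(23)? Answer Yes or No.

Yes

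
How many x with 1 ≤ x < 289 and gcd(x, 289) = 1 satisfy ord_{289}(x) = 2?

φ(289) = φ(17^2) = 17·(17−1) = 272 = 2^4 · 17.
In a cyclic group of order 272, there are φ(d) elements of order d for each divisor d of 272, and zero for non-divisors.
2 | 272, and φ(2) = 2 − 1 = 1.

1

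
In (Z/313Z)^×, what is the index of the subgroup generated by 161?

6

The order of 161 must divide φ(313) = 313 − 1 = 312 = 2^3 · 3 · 13.
Divisors of 312: 1, 2, 3, 4, 6, 8, 12, 13, 24, 26, 39, 52, 78, 104, 156, 312.
Check 161^d mod 313 for each divisor in increasing order:
161^1 ≡ 161 (mod 313)
161^2 ≡ 255 (mod 313)
161^3 ≡ 52 (mod 313)
161^4 ≡ 234 (mod 313)
161^6 ≡ 200 (mod 313)
161^8 ≡ 294 (mod 313)
161^12 ≡ 249 (mod 313)
161^13 ≡ 25 (mod 313)
161^24 ≡ 27 (mod 313)
161^26 ≡ 312 (mod 313)
161^39 ≡ 288 (mod 313)
161^52 ≡ 1 (mod 313) ✓
The order of 161 is 52, so the subgroup it generates has 52 elements.
[(Z/313Z)^× : ⟨161⟩] = 312/52 = 6.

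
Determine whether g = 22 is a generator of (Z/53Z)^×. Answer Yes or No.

φ(53) = 53 − 1 = 52 = 2^2 · 13.
It suffices to check that the order of 22 is not a proper divisor of 52: compute 22^(52/q) for q ∈ {2, 13}.
22^26 ≡ 52 (mod 53)  [q = 2: ≢ 1 ✓]
22^4 ≡ 49 (mod 53)  [q = 13: ≢ 1 ✓]
Every test exponent gives a nontrivial residue, hence 22 generates the full group.

Yes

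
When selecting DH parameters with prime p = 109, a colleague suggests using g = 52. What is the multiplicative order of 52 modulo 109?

ord(52) | φ(109) = 109 − 1 = 108 = 2^2 · 3^3.
Divisors of 108: 1, 2, 3, 4, 6, 9, 12, 18, 27, 36, 54, 108.
Compute 52^d (mod 109) for the divisors d until we hit 1:
52^1 ≡ 52
52^2 ≡ 88
52^3 ≡ 107
52^4 ≡ 5
52^6 ≡ 4
52^9 ≡ 101
52^12 ≡ 16
52^18 ≡ 64
52^27 ≡ 33
52^36 ≡ 63
52^54 ≡ 108
52^108 ≡ 1
Therefore the multiplicative order of 52 modulo 109 is 108.

108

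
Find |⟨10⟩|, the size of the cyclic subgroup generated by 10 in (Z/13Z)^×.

6

The order of 10 must divide φ(13) = 13 − 1 = 12 = 2^2 · 3.
Divisors of 12: 1, 2, 3, 4, 6, 12.
Compute 10^d (mod 13) for the divisors d until we hit 1:
10^1 ≡ 10 (mod 13)
10^2 ≡ 9 (mod 13)
10^3 ≡ 12 (mod 13)
10^4 ≡ 3 (mod 13)
10^6 ≡ 1 (mod 13) ✓
Therefore the multiplicative order of 10 modulo 13 is 6.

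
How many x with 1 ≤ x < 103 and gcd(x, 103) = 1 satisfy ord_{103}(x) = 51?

32

φ(103) = 103 − 1 = 102 = 2 · 3 · 17.
Since (Z/103Z)^× is cyclic of order 102, the number of elements of order d is φ(d) when d | 102 and 0 otherwise.
51 = 3 · 17 divides 102, and φ(51) = 32.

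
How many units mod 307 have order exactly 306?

φ(307) = 307 − 1 = 306 = 2 · 3^2 · 17.
Since (Z/307Z)^× is cyclic of order 306, the number of elements of order d is φ(d) when d | 306 and 0 otherwise.
306 = 2 · 3^2 · 17 divides 306, and φ(306) = 96.

96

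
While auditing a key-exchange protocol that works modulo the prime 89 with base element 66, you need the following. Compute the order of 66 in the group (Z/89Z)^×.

88

By Lagrange's theorem, ord_89(66) divides φ(89) = 89 − 1 = 88 = 2^3 · 11.
Divisors of 88: 1, 2, 4, 8, 11, 22, 44, 88.
Evaluate successive powers at the divisors of 88:
66^1 ≡ 66
66^2 ≡ 84
66^4 ≡ 25
66^8 ≡ 2
66^11 ≡ 52
66^22 ≡ 34
66^44 ≡ 88
66^88 ≡ 1
So ord_89(66) = 88.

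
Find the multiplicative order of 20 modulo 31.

15

The order of 20 must divide φ(31) = 31 − 1 = 30 = 2 · 3 · 5.
Divisors of 30: 1, 2, 3, 5, 6, 10, 15, 30.
Compute 20^d (mod 31) for the divisors d until we hit 1:
20^1 ≡ 20
20^2 ≡ 28
20^3 ≡ 2
20^5 ≡ 25
20^6 ≡ 4
20^10 ≡ 5
20^15 ≡ 1
Hence ord(20) = 15.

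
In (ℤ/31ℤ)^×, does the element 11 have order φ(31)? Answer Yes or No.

Yes

φ(31) = 31 − 1 = 30 = 2 · 3 · 5.
11 is a primitive root mod 31 iff 11^(φ(31)/q) ≢ 1 for every prime q | φ(31), i.e. q ∈ {2, 3, 5}.
11^15 ≡ 30 (mod 31)  [q = 2: ≢ 1 ✓]
11^10 ≡ 5 (mod 31)  [q = 3: ≢ 1 ✓]
11^6 ≡ 4 (mod 31)  [q = 5: ≢ 1 ✓]
None equal 1, so ord_31(11) = 30: 11 is a primitive root.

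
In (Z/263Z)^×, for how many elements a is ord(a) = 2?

1

φ(263) = 263 − 1 = 262 = 2 · 131.
Since (Z/263Z)^× is cyclic of order 262, the number of elements of order d is φ(d) when d | 262 and 0 otherwise.
2 | 262, and φ(2) = 2 − 1 = 1.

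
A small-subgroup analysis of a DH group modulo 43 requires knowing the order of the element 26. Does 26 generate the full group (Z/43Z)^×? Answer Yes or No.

Yes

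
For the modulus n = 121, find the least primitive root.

φ(121) = φ(11^2) = 11·(11−1) = 110 = 2 · 5 · 11.
Test candidates g = 2, 3, … against the prime factors q ∈ {2, 5, 11} of φ(121): g is a generator iff g^(110/q) ≢ 1 for every such q.
g = 2: 2^55 ≡ 120; 2^22 ≡ 81; 2^10 ≡ 56 — none is 1, so 2 is a primitive root.
The smallest primitive root modulo 121 is 2.

2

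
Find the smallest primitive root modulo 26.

7

φ(26) = φ(2)·φ(13) = 1·12 = 12 = 2^2 · 3.
g is a primitive root iff g^(12/q) ≢ 1 (mod 26) for each prime q ∈ {2, 3}.
g = 2: gcd(2, 26) = 2 > 1, not a unit — skip.
g = 3: 3^6 ≡ 1 — hits 1, so not a primitive root.
g = 4: gcd(4, 26) = 2 > 1, not a unit — skip.
g = 5: 5^6 ≡ 25; 5^4 ≡ 1 — hits 1, so not a primitive root.
g = 6: gcd(6, 26) = 2 > 1, not a unit — skip.
g = 7: 7^6 ≡ 25; 7^4 ≡ 9 — none is 1, so 7 is a primitive root.
So 7 is the smallest generator of (Z/26Z)^×.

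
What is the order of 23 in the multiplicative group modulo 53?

4

ord(23) | φ(53) = 53 − 1 = 52 = 2^2 · 13.
Divisors of 52: 1, 2, 4, 13, 26, 52.
Test each divisor d:
23^1 ≡ 23 (mod 53)
23^2 ≡ 52 (mod 53)
23^4 ≡ 1 (mod 53) ✓
Therefore the multiplicative order of 23 modulo 53 is 4.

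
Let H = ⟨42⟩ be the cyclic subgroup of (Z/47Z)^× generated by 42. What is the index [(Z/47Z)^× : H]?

Since 42 ∈ (Z/47Z)^×, its order divides φ(47) = 47 − 1 = 46 = 2 · 23.
Divisors of 46: 1, 2, 23, 46.
Compute 42^d (mod 47) for the divisors d until we hit 1:
42^1 ≡ 42
42^2 ≡ 25
42^23 ≡ 1
Thus |⟨42⟩| = ord(42) = 23.
The index is φ(47) / ord(42) = 46 / 23 = 2.

2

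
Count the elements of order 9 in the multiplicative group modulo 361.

6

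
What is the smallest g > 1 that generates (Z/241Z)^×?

φ(241) = 241 − 1 = 240 = 2^4 · 3 · 5.
Test candidates g = 2, 3, … against the prime factors q ∈ {2, 3, 5} of φ(241): g is a generator iff g^(240/q) ≢ 1 for every such q.
g = 2: 2^120 ≡ 1 — hits 1, so not a primitive root.
g = 3: 3^120 ≡ 1 — hits 1, so not a primitive root.
g = 4: 4^120 ≡ 1 — hits 1, so not a primitive root.
g = 5: 5^120 ≡ 1 — hits 1, so not a primitive root.
g = 6: 6^120 ≡ 1 — hits 1, so not a primitive root.
g = 7: 7^120 ≡ 240; 7^80 ≡ 15; 7^48 ≡ 91 — none is 1, so 7 is a primitive root.
The smallest primitive root modulo 241 is 7.

7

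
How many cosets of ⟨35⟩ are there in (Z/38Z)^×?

2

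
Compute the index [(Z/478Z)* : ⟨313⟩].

1

Since 313 ∈ (Z/478Z)^×, its order divides φ(478) = φ(2)·φ(239) = 1·238 = 238 = 2 · 7 · 17.
Divisors of 238: 1, 2, 7, 14, 17, 34, 119, 238.
Test each divisor d:
313^1 ≡ 313 (mod 478)
313^2 ≡ 457 (mod 478)
313^7 ≡ 377 (mod 478)
313^14 ≡ 163 (mod 478)
313^17 ≡ 277 (mod 478)
313^34 ≡ 249 (mod 478)
313^119 ≡ 477 (mod 478)
313^238 ≡ 1 (mod 478) ✓
So ord_478(313) = 238, hence |⟨313⟩| = 238.
The index is φ(478) / ord(313) = 238 / 238 = 1.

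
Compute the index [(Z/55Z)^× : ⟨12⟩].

Since 12 ∈ (Z/55Z)^×, its order divides φ(55) = φ(5·11) = (5−1)·(11−1) = 4·10 = 40 = 2^3 · 5.
Divisors of 40: 1, 2, 4, 5, 8, 10, 20, 40.
Test each divisor d:
12^1 ≡ 12
12^2 ≡ 34
12^4 ≡ 1
The order of 12 is 4, so the subgroup it generates has 4 elements.
Index = |(Z/55Z)^×| / |⟨12⟩| = 40 / 4 = 10.

10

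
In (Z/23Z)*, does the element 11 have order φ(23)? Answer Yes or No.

Yes

φ(23) = 23 − 1 = 22 = 2 · 11.
Test 11^(22/q) mod 23 for each prime factor q of 22:
11^11 ≡ 22 (mod 23)  [q = 2: ≢ 1 ✓]
11^2 ≡ 6 (mod 23)  [q = 11: ≢ 1 ✓]
None equal 1, so ord_23(11) = 22: 11 is a primitive root.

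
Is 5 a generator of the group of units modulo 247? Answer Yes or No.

No

247 = 13 · 19 is a product of two distinct odd primes, so (Z/247Z)^× ≅ (Z/13Z)^× × (Z/19Z)^× is not cyclic.
No primitive root modulo 247 exists; in particular 5 is not one.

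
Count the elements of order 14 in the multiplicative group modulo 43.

6

φ(43) = 43 − 1 = 42 = 2 · 3 · 7.
In a cyclic group of order 42, there are φ(d) elements of order d for each divisor d of 42, and zero for non-divisors.
14 = 2 · 7 divides 42, and φ(14) = 6.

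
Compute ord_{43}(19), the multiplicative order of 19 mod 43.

ord(19) | φ(43) = 43 − 1 = 42 = 2 · 3 · 7.
Divisors of 42: 1, 2, 3, 6, 7, 14, 21, 42.
Evaluate successive powers at the divisors of 42:
19^1 ≡ 19
19^2 ≡ 17
19^3 ≡ 22
19^6 ≡ 11
19^7 ≡ 37
19^14 ≡ 36
19^21 ≡ 42
19^42 ≡ 1
The smallest such exponent is 42, so the order of 19 is 42.

42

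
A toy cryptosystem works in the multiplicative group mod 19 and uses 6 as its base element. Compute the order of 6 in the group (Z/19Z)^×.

9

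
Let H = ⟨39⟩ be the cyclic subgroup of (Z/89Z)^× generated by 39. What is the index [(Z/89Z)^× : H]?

8

ord(39) | φ(89) = 89 − 1 = 88 = 2^3 · 11.
Divisors of 88: 1, 2, 4, 8, 11, 22, 44, 88.
Compute 39^d (mod 89) for the divisors d until we hit 1:
39^1 ≡ 39 (mod 89)
39^2 ≡ 8 (mod 89)
39^4 ≡ 64 (mod 89)
39^8 ≡ 2 (mod 89)
39^11 ≡ 1 (mod 89) ✓
Thus |⟨39⟩| = ord(39) = 11.
[(Z/89Z)^× : ⟨39⟩] = 88/11 = 8.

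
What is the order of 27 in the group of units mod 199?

By Lagrange's theorem, ord_199(27) divides φ(199) = 199 − 1 = 198 = 2 · 3^2 · 11.
Divisors of 198: 1, 2, 3, 6, 9, 11, 18, 22, 33, 66, 99, 198.
Evaluate successive powers at the divisors of 198:
27^1 ≡ 27 (mod 199)
27^2 ≡ 132 (mod 199)
27^3 ≡ 181 (mod 199)
27^6 ≡ 125 (mod 199)
27^9 ≡ 138 (mod 199)
27^11 ≡ 107 (mod 199)
27^18 ≡ 139 (mod 199)
27^22 ≡ 106 (mod 199)
27^33 ≡ 198 (mod 199)
27^66 ≡ 1 (mod 199) ✓
Hence ord(27) = 66.

66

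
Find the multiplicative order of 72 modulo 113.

ord(72) | φ(113) = 113 − 1 = 112 = 2^4 · 7.
Divisors of 112: 1, 2, 4, 7, 8, 14, 16, 28, 56, 112.
Test each divisor d:
72^1 ≡ 72 (mod 113)
72^2 ≡ 99 (mod 113)
72^4 ≡ 83 (mod 113)
72^7 ≡ 69 (mod 113)
72^8 ≡ 109 (mod 113)
72^14 ≡ 15 (mod 113)
72^16 ≡ 16 (mod 113)
72^28 ≡ 112 (mod 113)
72^56 ≡ 1 (mod 113) ✓
So ord_113(72) = 56.

56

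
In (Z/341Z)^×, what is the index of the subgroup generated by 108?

30

Since 108 ∈ (Z/341Z)^×, its order divides φ(341) = φ(11·31) = (11−1)·(31−1) = 10·30 = 300 = 2^2 · 3 · 5^2.
Divisors of 300: 1, 2, 3, 4, 5, 6, 10, 12, 15, 20, 25, 30, 50, 60, 75, 100, 150, 300.
Evaluate successive powers at the divisors of 300:
108^1 ≡ 108 (mod 341)
108^2 ≡ 70 (mod 341)
108^3 ≡ 58 (mod 341)
108^4 ≡ 126 (mod 341)
108^5 ≡ 309 (mod 341)
108^6 ≡ 295 (mod 341)
108^10 ≡ 1 (mod 341) ✓
Thus |⟨108⟩| = ord(108) = 10.
The index is φ(341) / ord(108) = 300 / 10 = 30.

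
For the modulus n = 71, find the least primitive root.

7

φ(71) = 71 − 1 = 70 = 2 · 5 · 7.
Test candidates g = 2, 3, … against the prime factors q ∈ {2, 5, 7} of φ(71): g is a generator iff g^(70/q) ≢ 1 for every such q.
g = 2: 2^35 ≡ 1 — hits 1, so not a primitive root.
g = 3: 3^35 ≡ 1 — hits 1, so not a primitive root.
g = 4: 4^35 ≡ 1 — hits 1, so not a primitive root.
g = 5: 5^35 ≡ 1 — hits 1, so not a primitive root.
g = 6: 6^35 ≡ 1 — hits 1, so not a primitive root.
g = 7: 7^35 ≡ 70; 7^14 ≡ 54; 7^10 ≡ 45 — none is 1, so 7 is a primitive root.
So 7 is the smallest generator of (Z/71Z)^×.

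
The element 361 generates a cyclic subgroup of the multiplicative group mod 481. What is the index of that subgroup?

24

ord(361) | φ(481) = φ(13·37) = (13−1)·(37−1) = 12·36 = 432 = 2^4 · 3^3.
Divisors of 432: 1, 2, 3, 4, 6, 8, 9, 12, 16, 18, 24, 27, 36, 48, 54, 72, 108, 144, 216, 432.
Check 361^d mod 481 for each divisor in increasing order:
361^1 ≡ 361 (mod 481)
361^2 ≡ 451 (mod 481)
361^3 ≡ 233 (mod 481)
361^4 ≡ 419 (mod 481)
361^6 ≡ 417 (mod 481)
361^8 ≡ 477 (mod 481)
361^9 ≡ 480 (mod 481)
361^12 ≡ 248 (mod 481)
361^16 ≡ 16 (mod 481)
361^18 ≡ 1 (mod 481) ✓
So ord_481(361) = 18, hence |⟨361⟩| = 18.
The index is φ(481) / ord(361) = 432 / 18 = 24.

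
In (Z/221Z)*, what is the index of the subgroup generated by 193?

4

ord(193) | φ(221) = φ(13·17) = (13−1)·(17−1) = 12·16 = 192 = 2^6 · 3.
Divisors of 192: 1, 2, 3, 4, 6, 8, 12, 16, 24, 32, 48, 64, 96, 192.
Test each divisor d:
193^1 ≡ 193 (mod 221)
193^2 ≡ 121 (mod 221)
193^3 ≡ 148 (mod 221)
193^4 ≡ 55 (mod 221)
193^6 ≡ 25 (mod 221)
193^8 ≡ 152 (mod 221)
193^12 ≡ 183 (mod 221)
193^16 ≡ 120 (mod 221)
193^24 ≡ 118 (mod 221)
193^32 ≡ 35 (mod 221)
193^48 ≡ 1 (mod 221) ✓
So ord_221(193) = 48, hence |⟨193⟩| = 48.
The index is φ(221) / ord(193) = 192 / 48 = 4.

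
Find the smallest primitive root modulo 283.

3

φ(283) = 283 − 1 = 282 = 2 · 3 · 47.
Test candidates g = 2, 3, … against the prime factors q ∈ {2, 3, 47} of φ(283): g is a generator iff g^(282/q) ≢ 1 for every such q.
g = 2: 2^141 ≡ 282; 2^94 ≡ 1 — hits 1, so not a primitive root.
g = 3: 3^141 ≡ 282; 3^94 ≡ 238; 3^6 ≡ 163 — none is 1, so 3 is a primitive root.
Hence the least primitive root of 283 is 3.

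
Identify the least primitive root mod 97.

5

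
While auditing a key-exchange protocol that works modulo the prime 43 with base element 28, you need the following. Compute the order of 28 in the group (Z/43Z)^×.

The order of 28 must divide φ(43) = 43 − 1 = 42 = 2 · 3 · 7.
Divisors of 42: 1, 2, 3, 6, 7, 14, 21, 42.
Check 28^d mod 43 for each divisor in increasing order:
28^1 ≡ 28 (mod 43)
28^2 ≡ 10 (mod 43)
28^3 ≡ 22 (mod 43)
28^6 ≡ 11 (mod 43)
28^7 ≡ 7 (mod 43)
28^14 ≡ 6 (mod 43)
28^21 ≡ 42 (mod 43)
28^42 ≡ 1 (mod 43) ✓
The smallest such exponent is 42, so the order of 28 is 42.

42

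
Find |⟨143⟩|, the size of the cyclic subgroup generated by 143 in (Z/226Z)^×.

By Lagrange's theorem, ord_226(143) divides φ(226) = φ(2)·φ(113) = 1·112 = 112 = 2^4 · 7.
Divisors of 112: 1, 2, 4, 7, 8, 14, 16, 28, 56, 112.
Compute 143^d (mod 226) for the divisors d until we hit 1:
143^1 ≡ 143 (mod 226)
143^2 ≡ 109 (mod 226)
143^4 ≡ 129 (mod 226)
143^7 ≡ 1 (mod 226) ✓
So ord_226(143) = 7.

7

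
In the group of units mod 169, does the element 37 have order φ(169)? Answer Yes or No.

Yes

φ(169) = φ(13^2) = 13·(13−1) = 156 = 2^2 · 3 · 13.
It suffices to check that the order of 37 is not a proper divisor of 156: compute 37^(156/q) for q ∈ {2, 3, 13}.
37^78 ≡ 168 (mod 169)  [q = 2: ≢ 1 ✓]
37^52 ≡ 146 (mod 169)  [q = 3: ≢ 1 ✓]
37^12 ≡ 144 (mod 169)  [q = 13: ≢ 1 ✓]
Every test exponent gives a nontrivial residue, hence 37 generates the full group.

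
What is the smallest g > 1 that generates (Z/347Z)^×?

2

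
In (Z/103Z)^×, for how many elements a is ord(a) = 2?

1

φ(103) = 103 − 1 = 102 = 2 · 3 · 17.
In a cyclic group of order 102, there are φ(d) elements of order d for each divisor d of 102, and zero for non-divisors.
2 | 102, and φ(2) = 2 − 1 = 1.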